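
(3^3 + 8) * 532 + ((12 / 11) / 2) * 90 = 205360 / 11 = 18669.09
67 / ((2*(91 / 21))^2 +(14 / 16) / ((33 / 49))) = 53064 / 60517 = 0.88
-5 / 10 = -1 / 2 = -0.50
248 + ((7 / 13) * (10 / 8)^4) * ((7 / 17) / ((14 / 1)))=28066071 / 113152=248.04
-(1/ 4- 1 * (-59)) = -59.25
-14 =-14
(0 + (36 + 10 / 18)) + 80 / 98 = 16481 / 441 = 37.37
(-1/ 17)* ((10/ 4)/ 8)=-5/ 272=-0.02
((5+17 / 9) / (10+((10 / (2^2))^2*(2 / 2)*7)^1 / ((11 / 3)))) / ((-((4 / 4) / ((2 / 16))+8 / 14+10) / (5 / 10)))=-4774 / 564525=-0.01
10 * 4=40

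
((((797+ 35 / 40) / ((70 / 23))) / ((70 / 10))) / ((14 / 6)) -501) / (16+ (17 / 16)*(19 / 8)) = -106456104 / 4066265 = -26.18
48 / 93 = 0.52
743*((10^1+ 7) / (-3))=-12631 / 3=-4210.33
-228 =-228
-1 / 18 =-0.06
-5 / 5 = -1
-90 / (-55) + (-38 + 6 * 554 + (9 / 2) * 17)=74011 / 22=3364.14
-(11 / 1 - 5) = -6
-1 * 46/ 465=-46/ 465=-0.10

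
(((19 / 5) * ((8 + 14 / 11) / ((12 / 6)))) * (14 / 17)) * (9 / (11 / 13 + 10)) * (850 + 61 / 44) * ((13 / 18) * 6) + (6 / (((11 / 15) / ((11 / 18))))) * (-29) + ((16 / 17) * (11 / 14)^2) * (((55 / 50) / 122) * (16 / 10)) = 639681558649517 / 14448676550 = 44272.67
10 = 10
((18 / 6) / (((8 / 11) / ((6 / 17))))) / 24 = 33 / 544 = 0.06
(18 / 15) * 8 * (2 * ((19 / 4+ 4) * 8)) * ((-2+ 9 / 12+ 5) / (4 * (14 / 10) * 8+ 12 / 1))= 6300 / 71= 88.73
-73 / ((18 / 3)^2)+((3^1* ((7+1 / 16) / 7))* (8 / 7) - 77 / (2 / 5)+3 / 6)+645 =801617 / 1764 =454.43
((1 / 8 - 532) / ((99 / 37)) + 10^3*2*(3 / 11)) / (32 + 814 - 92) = 274565 / 597168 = 0.46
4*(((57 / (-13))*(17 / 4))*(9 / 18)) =-969 / 26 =-37.27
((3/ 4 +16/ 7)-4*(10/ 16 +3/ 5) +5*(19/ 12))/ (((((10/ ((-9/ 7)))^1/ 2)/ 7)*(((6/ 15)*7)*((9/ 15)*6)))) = -1271/ 1176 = -1.08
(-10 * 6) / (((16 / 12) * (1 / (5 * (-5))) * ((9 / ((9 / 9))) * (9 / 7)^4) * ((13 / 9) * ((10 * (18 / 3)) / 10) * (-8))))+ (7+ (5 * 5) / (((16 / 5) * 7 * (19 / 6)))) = 404914801 / 60501168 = 6.69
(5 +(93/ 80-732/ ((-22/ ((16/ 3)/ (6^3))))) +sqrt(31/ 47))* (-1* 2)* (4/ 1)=-165941/ 2970-8* sqrt(1457)/ 47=-62.37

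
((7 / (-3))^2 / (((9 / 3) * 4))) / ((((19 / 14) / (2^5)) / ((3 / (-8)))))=-686 / 171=-4.01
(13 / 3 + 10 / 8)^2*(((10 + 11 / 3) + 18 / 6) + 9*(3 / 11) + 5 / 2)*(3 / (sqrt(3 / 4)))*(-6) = -14009.06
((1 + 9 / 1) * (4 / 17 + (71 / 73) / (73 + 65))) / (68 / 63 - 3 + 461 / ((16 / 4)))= 17431260 / 815159537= 0.02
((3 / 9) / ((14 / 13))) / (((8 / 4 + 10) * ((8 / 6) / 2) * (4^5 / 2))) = 13 / 172032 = 0.00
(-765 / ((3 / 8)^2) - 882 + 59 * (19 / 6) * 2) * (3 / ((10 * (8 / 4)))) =-3569 / 4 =-892.25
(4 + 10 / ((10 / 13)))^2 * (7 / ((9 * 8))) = 2023 / 72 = 28.10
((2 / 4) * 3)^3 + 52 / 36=347 / 72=4.82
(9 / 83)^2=81 / 6889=0.01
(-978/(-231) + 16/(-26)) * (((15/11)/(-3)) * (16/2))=-144880/11011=-13.16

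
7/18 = 0.39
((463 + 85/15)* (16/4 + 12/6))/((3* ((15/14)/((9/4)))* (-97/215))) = -423206/97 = -4362.95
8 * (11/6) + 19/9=151/9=16.78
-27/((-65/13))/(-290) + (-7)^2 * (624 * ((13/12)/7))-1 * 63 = 6770023/1450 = 4668.98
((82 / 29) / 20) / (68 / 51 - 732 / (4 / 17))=-123 / 2705410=-0.00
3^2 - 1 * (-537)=546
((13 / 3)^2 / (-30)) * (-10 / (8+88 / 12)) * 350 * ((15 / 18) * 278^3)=1588543638500 / 621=2558041285.83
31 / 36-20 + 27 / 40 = -6647 / 360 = -18.46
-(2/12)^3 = -1/216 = -0.00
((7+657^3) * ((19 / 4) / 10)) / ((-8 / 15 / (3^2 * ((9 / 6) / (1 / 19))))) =-1036569326175 / 16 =-64785582885.94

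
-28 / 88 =-7 / 22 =-0.32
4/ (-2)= -2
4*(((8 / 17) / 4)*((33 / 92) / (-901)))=-66 / 352291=-0.00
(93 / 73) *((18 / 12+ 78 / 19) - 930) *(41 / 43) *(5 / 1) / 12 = -223232085 / 477128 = -467.87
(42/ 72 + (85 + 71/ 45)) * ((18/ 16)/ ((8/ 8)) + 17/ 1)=454981/ 288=1579.80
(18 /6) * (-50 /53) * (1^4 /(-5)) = 30 /53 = 0.57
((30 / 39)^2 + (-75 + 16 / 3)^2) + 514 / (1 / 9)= 14419135 / 1521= 9480.04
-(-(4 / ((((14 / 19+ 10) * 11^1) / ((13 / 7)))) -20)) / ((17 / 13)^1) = -1017809 / 66759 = -15.25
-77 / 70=-11 / 10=-1.10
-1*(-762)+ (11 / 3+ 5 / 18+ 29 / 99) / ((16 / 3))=805511 / 1056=762.79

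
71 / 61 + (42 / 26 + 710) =565234 / 793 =712.78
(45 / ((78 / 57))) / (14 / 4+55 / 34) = 4845 / 754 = 6.43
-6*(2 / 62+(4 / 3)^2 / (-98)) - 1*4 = -18614 / 4557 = -4.08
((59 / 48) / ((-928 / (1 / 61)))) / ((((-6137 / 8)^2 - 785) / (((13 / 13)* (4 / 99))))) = -59 / 39522718897794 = -0.00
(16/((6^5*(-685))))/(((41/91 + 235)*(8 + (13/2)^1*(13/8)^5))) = -1490944/9542249626209255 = -0.00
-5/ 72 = -0.07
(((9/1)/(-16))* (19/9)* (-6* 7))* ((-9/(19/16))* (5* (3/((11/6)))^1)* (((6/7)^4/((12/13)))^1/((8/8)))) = -6823440/3773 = -1808.49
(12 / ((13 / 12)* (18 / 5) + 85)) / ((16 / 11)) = 0.09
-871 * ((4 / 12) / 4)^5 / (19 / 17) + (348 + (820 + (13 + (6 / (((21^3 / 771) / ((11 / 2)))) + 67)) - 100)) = 1866090681583 / 1621638144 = 1150.74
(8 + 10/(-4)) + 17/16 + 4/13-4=597/208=2.87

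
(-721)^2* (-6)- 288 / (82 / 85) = -127893126 / 41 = -3119344.54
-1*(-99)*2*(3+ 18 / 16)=3267 / 4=816.75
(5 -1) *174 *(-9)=-6264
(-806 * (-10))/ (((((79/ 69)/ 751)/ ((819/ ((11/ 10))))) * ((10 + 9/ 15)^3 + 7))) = 53447574009375/ 16266811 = 3285682.36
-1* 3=-3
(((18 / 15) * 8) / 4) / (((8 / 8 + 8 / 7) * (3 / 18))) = 6.72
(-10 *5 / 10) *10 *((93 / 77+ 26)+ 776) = -3092350 / 77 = -40160.39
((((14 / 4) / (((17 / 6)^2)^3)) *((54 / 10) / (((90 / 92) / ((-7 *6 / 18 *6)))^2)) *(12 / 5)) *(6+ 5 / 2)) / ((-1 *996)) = -11287454976 / 73655081875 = -0.15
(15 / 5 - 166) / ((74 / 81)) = -13203 / 74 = -178.42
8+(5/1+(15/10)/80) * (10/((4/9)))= 7739/64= 120.92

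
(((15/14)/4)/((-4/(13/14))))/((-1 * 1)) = 195/3136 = 0.06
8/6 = 4/3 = 1.33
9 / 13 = 0.69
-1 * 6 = -6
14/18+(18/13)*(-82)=-13193/117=-112.76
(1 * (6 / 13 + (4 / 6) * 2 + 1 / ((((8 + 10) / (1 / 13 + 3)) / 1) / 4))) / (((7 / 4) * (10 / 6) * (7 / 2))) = 464 / 1911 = 0.24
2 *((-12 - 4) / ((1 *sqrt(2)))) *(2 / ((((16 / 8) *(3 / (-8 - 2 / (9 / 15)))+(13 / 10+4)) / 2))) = -10880 *sqrt(2) / 811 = -18.97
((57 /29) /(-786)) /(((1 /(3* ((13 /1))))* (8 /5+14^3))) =-95 /2674496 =-0.00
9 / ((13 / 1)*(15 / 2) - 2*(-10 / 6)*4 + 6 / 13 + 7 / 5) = 0.08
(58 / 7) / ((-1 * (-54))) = 29 / 189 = 0.15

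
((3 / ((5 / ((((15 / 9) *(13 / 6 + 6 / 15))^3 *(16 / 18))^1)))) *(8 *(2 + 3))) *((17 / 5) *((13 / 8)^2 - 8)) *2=-2662043923 / 43740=-60860.63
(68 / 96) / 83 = 17 / 1992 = 0.01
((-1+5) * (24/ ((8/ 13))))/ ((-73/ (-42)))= 6552/ 73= 89.75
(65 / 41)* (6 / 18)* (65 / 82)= 4225 / 10086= 0.42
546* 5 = 2730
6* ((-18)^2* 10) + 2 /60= 583201 /30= 19440.03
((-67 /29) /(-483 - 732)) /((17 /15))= 67 /39933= 0.00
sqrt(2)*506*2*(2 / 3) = 954.12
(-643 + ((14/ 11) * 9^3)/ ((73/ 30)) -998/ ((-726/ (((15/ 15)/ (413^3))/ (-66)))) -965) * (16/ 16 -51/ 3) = 1209076130391991448/ 61601825191599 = 19627.28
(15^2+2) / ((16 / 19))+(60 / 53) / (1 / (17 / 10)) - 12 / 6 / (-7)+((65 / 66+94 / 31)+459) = 4462031933 / 6072528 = 734.79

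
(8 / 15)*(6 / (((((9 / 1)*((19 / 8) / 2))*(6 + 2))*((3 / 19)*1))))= 32 / 135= 0.24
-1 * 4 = -4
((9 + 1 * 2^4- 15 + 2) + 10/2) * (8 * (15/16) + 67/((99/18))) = 334.59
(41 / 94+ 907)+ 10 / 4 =42767 / 47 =909.94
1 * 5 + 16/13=81/13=6.23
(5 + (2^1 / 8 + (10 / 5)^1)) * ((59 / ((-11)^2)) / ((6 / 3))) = 1711 / 968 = 1.77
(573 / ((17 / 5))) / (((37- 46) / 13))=-12415 / 51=-243.43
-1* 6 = -6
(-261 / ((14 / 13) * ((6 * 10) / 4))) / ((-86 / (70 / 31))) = 1131 / 2666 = 0.42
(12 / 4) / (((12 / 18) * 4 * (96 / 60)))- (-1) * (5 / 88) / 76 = 9415 / 13376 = 0.70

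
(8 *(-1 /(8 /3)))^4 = 81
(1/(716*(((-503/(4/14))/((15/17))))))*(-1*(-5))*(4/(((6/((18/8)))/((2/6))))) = -75/42857612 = -0.00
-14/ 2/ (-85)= 7/ 85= 0.08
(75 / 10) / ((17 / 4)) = 30 / 17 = 1.76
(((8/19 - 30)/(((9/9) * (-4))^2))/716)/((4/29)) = -8149/435328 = -0.02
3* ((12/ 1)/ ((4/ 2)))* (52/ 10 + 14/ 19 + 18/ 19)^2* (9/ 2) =34644996/ 9025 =3838.78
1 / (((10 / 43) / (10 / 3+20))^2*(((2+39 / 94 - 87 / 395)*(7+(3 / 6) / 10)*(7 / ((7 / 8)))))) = 3651775 / 44901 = 81.33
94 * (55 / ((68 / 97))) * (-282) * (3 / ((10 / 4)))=-42426054 / 17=-2495650.24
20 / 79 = 0.25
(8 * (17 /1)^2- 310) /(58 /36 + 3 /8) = 1008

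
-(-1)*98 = 98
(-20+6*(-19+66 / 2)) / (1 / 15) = 960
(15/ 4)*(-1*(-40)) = 150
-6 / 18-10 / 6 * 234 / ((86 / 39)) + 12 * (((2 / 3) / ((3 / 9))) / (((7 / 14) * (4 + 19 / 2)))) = -67198 / 387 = -173.64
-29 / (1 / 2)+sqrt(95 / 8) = -58+sqrt(190) / 4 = -54.55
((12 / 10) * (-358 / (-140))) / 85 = 537 / 14875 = 0.04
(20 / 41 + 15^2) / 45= 1849 / 369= 5.01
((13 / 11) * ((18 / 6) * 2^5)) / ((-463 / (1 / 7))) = -0.04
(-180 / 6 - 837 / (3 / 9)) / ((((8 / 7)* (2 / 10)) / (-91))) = 8093085 / 8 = 1011635.62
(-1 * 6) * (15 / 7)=-90 / 7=-12.86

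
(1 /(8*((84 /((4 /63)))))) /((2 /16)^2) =8 /1323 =0.01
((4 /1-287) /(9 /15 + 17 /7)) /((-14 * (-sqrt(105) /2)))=-283 * sqrt(105) /2226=-1.30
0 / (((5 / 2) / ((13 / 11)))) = 0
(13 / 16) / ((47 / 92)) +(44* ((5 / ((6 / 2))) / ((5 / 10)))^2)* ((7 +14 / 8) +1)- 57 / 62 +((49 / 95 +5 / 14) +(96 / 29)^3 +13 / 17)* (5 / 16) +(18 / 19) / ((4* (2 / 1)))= 36862943693979821 / 7713035688288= 4779.30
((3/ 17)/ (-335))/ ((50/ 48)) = -0.00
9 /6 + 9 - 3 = 15 /2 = 7.50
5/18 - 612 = -11011/18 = -611.72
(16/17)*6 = 96/17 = 5.65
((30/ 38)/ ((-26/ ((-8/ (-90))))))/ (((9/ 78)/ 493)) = -1972/ 171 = -11.53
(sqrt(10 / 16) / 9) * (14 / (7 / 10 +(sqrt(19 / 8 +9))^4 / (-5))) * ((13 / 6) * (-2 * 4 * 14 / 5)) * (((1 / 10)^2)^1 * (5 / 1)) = 5824 * sqrt(10) / 155385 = 0.12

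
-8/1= -8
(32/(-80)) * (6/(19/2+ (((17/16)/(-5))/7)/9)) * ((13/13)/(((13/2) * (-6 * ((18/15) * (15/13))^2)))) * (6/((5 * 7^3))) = 416/35179305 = 0.00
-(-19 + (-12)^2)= -125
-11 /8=-1.38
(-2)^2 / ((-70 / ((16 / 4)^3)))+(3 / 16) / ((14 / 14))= -1943 / 560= -3.47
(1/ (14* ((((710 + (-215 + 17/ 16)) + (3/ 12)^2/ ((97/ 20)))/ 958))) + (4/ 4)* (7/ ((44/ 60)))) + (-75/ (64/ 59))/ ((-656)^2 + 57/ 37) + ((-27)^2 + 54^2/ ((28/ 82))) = 50956705666996800617/ 5491972677408448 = 9278.40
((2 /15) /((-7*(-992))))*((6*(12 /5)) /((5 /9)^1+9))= 27 /933100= 0.00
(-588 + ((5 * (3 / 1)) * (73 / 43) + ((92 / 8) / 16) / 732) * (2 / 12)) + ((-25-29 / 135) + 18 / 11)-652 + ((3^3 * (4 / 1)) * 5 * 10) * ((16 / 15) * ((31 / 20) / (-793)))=-16470788410051 / 12963075840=-1270.59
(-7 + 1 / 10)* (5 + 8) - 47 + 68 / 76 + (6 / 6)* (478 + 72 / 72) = 343.19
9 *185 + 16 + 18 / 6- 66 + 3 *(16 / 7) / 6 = 11334 / 7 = 1619.14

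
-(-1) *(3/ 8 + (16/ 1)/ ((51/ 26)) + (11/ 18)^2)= 98101/ 11016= 8.91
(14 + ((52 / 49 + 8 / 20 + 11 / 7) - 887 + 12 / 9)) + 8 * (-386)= -2908126 / 735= -3956.63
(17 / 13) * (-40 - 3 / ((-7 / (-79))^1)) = -8789 / 91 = -96.58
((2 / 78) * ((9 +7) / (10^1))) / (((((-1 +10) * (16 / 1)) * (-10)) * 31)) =-1 / 1088100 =-0.00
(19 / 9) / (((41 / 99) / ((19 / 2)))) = 3971 / 82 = 48.43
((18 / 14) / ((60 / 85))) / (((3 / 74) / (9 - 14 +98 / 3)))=52207 / 42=1243.02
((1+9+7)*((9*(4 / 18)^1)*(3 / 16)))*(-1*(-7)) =357 / 8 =44.62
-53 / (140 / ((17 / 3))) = -901 / 420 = -2.15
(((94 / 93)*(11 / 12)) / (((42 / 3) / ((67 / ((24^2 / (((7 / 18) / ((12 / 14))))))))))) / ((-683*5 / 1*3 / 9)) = -242473 / 79027799040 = -0.00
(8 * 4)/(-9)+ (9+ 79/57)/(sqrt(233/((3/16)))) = -32/9+ 148 * sqrt(699)/13281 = -3.26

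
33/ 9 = 11/ 3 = 3.67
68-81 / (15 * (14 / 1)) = 4733 / 70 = 67.61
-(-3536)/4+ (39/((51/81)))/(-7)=104143/119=875.15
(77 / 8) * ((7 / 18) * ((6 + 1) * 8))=3773 / 18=209.61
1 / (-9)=-1 / 9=-0.11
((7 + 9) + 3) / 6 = 19 / 6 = 3.17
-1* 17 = -17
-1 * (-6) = 6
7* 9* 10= 630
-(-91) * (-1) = -91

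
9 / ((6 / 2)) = 3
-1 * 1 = -1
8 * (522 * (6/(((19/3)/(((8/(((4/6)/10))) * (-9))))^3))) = -852210284544000/6859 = -124247016262.43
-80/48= -5/3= -1.67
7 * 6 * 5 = 210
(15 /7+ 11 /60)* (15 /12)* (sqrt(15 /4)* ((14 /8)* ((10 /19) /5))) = 977* sqrt(15) /3648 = 1.04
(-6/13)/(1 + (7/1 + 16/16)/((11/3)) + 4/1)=-66/1027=-0.06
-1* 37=-37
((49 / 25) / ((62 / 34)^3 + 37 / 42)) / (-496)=-0.00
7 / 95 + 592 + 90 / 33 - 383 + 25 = 247457 / 1045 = 236.80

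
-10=-10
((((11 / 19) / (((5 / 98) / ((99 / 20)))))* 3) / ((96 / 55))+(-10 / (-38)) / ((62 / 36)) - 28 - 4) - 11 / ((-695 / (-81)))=1661315063 / 26198720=63.41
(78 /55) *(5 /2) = 3.55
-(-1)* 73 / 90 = 73 / 90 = 0.81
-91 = -91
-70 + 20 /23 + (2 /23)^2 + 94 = 13160 /529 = 24.88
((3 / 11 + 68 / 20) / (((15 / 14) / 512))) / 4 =361984 / 825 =438.77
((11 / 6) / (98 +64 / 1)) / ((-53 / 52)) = -143 / 12879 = -0.01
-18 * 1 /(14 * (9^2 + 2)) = -9 /581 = -0.02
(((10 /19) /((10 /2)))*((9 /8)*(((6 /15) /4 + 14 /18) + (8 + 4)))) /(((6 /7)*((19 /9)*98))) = 183 /21280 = 0.01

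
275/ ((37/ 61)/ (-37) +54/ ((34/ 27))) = 285175/ 44452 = 6.42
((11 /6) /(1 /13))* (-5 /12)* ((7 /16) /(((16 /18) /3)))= -15015 /1024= -14.66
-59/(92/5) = -295/92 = -3.21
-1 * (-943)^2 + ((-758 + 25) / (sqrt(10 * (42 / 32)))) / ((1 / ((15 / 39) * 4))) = -889249 - 5864 * sqrt(210) / 273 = -889560.27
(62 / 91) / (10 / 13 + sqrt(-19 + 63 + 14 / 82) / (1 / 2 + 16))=6920595 / 5671162-13299 * sqrt(74251) / 5671162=0.58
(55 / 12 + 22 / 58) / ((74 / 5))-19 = -480653 / 25752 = -18.66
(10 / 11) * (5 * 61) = 3050 / 11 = 277.27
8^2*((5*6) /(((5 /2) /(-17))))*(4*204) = -10653696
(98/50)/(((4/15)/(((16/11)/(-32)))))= -0.33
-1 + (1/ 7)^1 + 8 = 50/ 7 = 7.14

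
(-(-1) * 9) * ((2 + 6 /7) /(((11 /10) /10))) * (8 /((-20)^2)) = 360 /77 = 4.68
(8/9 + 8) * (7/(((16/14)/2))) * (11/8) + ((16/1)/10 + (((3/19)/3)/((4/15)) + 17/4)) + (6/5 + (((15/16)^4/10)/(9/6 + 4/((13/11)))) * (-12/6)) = 558403045649/3558113280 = 156.94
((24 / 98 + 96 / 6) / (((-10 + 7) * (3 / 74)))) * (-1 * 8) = 1068.55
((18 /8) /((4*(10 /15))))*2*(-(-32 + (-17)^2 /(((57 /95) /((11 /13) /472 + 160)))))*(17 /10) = -216964715967 /981760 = -220995.68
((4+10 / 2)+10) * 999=18981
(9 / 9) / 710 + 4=2841 / 710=4.00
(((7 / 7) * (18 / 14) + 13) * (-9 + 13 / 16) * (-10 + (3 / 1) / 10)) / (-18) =-63535 / 1008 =-63.03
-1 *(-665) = 665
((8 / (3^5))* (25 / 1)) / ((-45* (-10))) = 0.00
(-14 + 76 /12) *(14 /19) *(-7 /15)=2254 /855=2.64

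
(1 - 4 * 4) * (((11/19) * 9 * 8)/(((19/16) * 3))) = -63360/361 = -175.51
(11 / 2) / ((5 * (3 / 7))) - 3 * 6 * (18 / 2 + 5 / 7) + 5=-35131 / 210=-167.29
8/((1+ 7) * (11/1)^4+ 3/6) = 0.00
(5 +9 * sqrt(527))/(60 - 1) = 5/59 +9 * sqrt(527)/59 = 3.59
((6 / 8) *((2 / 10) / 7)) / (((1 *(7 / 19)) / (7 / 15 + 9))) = 1349 / 2450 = 0.55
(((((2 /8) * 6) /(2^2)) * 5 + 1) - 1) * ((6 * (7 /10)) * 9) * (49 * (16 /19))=55566 /19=2924.53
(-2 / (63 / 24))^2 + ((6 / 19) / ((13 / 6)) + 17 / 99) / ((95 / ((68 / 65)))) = 1440299972 / 2466288825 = 0.58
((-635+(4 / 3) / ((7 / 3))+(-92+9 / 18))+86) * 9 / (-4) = 80631 / 56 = 1439.84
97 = 97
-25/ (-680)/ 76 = 5/ 10336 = 0.00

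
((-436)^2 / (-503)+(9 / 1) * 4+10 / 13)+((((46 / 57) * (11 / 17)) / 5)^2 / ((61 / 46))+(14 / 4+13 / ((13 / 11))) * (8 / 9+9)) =-411481695754473 / 2080732359550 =-197.76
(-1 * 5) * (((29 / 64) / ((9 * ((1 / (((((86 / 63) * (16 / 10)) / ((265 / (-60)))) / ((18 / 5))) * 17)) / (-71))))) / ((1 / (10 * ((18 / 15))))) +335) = -65386715 / 30051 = -2175.86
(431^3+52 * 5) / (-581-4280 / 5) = -80063251 / 1437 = -55715.55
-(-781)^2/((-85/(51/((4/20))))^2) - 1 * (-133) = -5489516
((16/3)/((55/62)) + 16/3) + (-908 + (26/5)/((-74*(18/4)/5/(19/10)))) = -896.80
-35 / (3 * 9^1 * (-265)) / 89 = 7 / 127359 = 0.00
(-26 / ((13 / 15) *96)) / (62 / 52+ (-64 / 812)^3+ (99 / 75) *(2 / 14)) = -13593818875 / 60047246904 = -0.23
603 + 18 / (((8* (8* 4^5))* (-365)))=7212072951 / 11960320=603.00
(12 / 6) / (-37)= -2 / 37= -0.05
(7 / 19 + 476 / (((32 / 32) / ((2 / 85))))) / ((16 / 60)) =3297 / 76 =43.38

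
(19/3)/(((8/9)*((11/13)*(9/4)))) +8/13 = 3739/858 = 4.36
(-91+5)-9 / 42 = -1207 / 14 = -86.21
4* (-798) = -3192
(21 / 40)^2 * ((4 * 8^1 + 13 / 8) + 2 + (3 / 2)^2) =133623 / 12800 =10.44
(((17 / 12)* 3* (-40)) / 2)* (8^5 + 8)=-2785960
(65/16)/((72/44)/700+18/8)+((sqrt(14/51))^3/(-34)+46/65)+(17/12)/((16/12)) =64460963/18036720 - 7 * sqrt(714)/44217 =3.57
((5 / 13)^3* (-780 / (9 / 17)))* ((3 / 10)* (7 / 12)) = -14875 / 1014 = -14.67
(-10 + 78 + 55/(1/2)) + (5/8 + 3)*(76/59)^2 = 640556/3481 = 184.01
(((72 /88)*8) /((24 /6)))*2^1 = 36 /11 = 3.27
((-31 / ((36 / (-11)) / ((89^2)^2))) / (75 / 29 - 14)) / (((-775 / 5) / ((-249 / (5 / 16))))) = -6644905259828 / 24825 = -267669899.69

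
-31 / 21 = -1.48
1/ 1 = 1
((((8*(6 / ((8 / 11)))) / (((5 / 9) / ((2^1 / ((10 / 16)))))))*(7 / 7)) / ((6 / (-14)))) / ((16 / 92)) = -127512 / 25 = -5100.48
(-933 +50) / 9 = -883 / 9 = -98.11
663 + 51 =714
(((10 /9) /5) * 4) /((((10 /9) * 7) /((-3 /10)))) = -6 /175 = -0.03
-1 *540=-540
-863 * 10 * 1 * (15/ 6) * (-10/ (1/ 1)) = 215750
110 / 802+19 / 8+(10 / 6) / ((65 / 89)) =599813 / 125112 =4.79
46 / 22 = 23 / 11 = 2.09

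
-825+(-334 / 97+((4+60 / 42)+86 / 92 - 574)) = -43605161 / 31234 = -1396.08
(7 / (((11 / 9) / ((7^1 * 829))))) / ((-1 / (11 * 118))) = -43139502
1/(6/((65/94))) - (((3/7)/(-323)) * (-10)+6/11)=-6220729/14027244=-0.44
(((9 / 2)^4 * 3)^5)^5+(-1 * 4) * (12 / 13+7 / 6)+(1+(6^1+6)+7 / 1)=8777016584046687757687311557878318862432696025492183644772291736180343617953146312475352423833398194938196981 / 49438373408900946658371425009664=177534493528997511491037800000000000000000000000000000000000000000000000000000.00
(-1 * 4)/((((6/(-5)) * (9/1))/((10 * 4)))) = 400/27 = 14.81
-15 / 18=-5 / 6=-0.83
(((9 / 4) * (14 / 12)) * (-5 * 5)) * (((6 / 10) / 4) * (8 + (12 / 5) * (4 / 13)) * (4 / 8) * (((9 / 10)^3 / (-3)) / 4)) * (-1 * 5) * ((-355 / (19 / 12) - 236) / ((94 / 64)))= 1188024327 / 290225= 4093.46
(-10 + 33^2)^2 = 1164241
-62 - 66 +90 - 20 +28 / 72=-1037 / 18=-57.61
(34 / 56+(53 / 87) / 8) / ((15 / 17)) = 56593 / 73080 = 0.77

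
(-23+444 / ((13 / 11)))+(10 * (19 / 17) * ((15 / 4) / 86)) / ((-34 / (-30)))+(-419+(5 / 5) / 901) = -2256194301 / 34248812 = -65.88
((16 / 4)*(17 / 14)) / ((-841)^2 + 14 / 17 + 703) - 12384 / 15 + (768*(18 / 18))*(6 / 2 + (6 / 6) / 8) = 331608765029 / 210625485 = 1574.40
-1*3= -3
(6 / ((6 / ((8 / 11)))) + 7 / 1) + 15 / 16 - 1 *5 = 645 / 176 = 3.66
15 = 15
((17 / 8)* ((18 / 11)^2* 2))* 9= 12393 / 121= 102.42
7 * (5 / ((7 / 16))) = 80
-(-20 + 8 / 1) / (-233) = -12 / 233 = -0.05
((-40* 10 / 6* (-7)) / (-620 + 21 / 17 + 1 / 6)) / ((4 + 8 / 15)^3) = -590625 / 72940132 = -0.01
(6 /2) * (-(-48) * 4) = 576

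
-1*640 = -640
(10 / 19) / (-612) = -5 / 5814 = -0.00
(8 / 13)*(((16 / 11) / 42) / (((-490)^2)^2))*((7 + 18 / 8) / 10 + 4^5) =3727 / 9836191706250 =0.00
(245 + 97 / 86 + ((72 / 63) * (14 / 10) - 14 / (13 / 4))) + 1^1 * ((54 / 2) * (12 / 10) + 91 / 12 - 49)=1572379 / 6708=234.40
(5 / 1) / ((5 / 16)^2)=256 / 5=51.20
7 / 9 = 0.78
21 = 21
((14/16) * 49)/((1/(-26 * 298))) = -664391/2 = -332195.50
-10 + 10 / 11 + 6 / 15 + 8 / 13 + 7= -769 / 715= -1.08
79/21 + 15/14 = 29/6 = 4.83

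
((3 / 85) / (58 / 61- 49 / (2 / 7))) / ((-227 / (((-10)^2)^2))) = 732000 / 80294213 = 0.01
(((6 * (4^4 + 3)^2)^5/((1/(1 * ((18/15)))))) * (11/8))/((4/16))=348552203480982835151784851808/5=69710440696196567030356970000.00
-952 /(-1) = 952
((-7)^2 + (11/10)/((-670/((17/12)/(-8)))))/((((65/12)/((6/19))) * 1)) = 94550961/33098000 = 2.86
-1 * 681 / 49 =-681 / 49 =-13.90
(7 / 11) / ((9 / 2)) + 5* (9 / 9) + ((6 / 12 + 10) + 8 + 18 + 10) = 10225 / 198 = 51.64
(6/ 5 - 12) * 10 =-108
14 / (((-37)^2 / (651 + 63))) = 9996 / 1369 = 7.30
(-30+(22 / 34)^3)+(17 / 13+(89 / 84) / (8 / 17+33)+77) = 148391705729 / 3052682724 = 48.61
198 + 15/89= 17637/89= 198.17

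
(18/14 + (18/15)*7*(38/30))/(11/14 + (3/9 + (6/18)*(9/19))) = 237918/25475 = 9.34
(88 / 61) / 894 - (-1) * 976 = 26612636 / 27267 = 976.00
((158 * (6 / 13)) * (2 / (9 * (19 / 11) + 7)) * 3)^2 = 61168041 / 162409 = 376.63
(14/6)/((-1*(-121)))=7/363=0.02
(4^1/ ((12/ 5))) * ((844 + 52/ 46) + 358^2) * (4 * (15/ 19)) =296721000/ 437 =678995.42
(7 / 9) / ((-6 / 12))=-1.56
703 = 703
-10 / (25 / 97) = -194 / 5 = -38.80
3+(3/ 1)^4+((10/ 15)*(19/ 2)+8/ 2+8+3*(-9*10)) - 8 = -527/ 3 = -175.67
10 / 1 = 10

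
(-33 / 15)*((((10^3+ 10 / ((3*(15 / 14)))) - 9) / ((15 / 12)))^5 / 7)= -645772918903928775246848 / 6458484375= -99988307071491.33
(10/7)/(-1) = -1.43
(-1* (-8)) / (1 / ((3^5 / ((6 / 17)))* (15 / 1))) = 82620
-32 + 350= 318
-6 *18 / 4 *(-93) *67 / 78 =56079 / 26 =2156.88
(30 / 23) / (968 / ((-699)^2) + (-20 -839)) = -14658030 / 9653267693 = -0.00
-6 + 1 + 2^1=-3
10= 10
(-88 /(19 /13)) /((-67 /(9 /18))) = 572 /1273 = 0.45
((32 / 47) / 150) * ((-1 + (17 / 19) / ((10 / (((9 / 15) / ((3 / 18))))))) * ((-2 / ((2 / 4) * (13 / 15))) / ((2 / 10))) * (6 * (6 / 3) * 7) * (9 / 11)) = 15579648 / 3192475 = 4.88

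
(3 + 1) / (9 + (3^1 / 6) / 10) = 80 / 181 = 0.44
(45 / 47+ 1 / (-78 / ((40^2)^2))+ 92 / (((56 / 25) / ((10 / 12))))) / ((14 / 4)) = -1682674235 / 179634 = -9367.24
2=2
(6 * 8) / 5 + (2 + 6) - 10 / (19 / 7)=1322 / 95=13.92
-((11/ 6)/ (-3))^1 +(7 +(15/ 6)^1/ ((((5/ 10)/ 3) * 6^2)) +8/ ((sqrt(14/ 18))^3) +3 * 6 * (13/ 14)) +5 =216 * sqrt(7)/ 49 +7495/ 252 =41.40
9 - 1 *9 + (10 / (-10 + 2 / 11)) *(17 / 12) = -935 / 648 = -1.44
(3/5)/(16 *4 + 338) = 1/670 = 0.00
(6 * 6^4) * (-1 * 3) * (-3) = 69984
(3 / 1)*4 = 12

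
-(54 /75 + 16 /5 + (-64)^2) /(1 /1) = -102498 /25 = -4099.92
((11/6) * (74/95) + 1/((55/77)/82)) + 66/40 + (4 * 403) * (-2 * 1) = -3540979/1140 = -3106.12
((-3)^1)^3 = -27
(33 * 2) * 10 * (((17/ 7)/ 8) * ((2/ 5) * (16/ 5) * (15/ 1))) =26928/ 7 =3846.86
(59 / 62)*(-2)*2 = -118 / 31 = -3.81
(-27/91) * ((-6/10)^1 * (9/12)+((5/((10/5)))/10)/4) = 837/7280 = 0.11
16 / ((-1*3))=-5.33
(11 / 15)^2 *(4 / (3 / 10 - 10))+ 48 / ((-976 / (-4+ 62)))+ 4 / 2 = -286028 / 266265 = -1.07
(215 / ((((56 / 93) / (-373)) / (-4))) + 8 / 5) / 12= 37290787 / 840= 44393.79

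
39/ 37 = 1.05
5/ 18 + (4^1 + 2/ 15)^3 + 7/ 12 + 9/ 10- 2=950087/ 13500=70.38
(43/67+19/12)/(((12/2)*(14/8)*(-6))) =-1789/50652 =-0.04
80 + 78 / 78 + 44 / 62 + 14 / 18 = 82.49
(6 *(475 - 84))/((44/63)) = 3359.05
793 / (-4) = -793 / 4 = -198.25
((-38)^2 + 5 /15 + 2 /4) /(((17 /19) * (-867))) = -164711 /88434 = -1.86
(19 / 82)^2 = 361 / 6724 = 0.05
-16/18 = -8/9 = -0.89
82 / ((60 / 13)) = 533 / 30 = 17.77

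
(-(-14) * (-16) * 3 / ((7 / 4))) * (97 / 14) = -18624 / 7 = -2660.57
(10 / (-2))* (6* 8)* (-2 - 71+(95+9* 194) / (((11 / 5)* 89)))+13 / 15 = 224155927 / 14685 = 15264.28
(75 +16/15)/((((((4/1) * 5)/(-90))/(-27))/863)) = 79759323/10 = 7975932.30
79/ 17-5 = -6/ 17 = -0.35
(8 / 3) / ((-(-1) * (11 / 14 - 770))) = -112 / 32307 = -0.00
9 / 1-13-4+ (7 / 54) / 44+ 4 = -9497 / 2376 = -4.00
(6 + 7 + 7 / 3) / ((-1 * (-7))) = 46 / 21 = 2.19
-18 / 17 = -1.06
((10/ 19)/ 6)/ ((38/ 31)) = 155/ 2166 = 0.07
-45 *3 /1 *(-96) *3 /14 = 19440 /7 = 2777.14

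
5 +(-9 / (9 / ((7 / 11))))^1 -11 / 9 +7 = 1004 / 99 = 10.14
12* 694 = 8328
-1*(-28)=28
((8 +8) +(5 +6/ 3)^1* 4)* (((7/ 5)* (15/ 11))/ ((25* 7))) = 12/ 25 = 0.48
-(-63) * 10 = 630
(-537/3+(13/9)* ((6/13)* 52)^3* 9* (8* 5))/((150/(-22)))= -79071311/75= -1054284.15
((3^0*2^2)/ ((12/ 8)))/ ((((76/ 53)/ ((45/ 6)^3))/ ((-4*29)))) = -1729125/ 19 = -91006.58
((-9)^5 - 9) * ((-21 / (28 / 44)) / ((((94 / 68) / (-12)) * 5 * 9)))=-88350768 / 235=-375960.71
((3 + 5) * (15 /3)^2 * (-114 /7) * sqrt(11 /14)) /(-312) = 475 * sqrt(154) /637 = 9.25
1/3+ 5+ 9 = 43/3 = 14.33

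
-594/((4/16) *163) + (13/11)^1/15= -389921/26895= -14.50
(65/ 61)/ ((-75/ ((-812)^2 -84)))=-1714076/ 183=-9366.54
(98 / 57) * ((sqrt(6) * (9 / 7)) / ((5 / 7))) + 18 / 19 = 18 / 19 + 294 * sqrt(6) / 95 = 8.53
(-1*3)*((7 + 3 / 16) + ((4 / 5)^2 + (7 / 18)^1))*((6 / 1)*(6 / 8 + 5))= -680317 / 800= -850.40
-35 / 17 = -2.06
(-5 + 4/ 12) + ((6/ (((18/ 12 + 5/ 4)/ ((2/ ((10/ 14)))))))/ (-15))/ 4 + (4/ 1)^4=207266/ 825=251.23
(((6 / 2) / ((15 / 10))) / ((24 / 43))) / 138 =43 / 1656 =0.03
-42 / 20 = -21 / 10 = -2.10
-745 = -745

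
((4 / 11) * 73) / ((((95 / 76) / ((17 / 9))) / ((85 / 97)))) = 337552 / 9603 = 35.15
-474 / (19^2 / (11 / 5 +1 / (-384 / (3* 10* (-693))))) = -4272873 / 57760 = -73.98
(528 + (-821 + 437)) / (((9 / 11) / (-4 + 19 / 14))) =-3256 / 7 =-465.14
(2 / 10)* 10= 2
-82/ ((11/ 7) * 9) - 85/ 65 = -9145/ 1287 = -7.11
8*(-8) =-64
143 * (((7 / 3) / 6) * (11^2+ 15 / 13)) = 6793.11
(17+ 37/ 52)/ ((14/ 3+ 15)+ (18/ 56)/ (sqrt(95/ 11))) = 3035376540/ 3370339193 - 522207*sqrt(1045)/ 3370339193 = 0.90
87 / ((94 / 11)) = 957 / 94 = 10.18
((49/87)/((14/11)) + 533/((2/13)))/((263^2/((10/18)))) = 0.03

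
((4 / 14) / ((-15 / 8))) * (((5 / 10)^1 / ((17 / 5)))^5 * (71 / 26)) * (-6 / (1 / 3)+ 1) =44375 / 91204932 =0.00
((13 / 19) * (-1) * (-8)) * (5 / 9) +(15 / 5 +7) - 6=1204 / 171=7.04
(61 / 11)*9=549 / 11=49.91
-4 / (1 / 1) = -4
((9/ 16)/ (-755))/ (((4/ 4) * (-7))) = 9/ 84560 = 0.00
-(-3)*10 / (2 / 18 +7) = 135 / 32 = 4.22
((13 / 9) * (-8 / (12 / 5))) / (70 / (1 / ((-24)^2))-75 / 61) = -1586 / 13281003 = -0.00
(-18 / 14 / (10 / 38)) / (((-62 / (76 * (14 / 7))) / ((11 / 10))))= 71478 / 5425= 13.18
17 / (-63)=-17 / 63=-0.27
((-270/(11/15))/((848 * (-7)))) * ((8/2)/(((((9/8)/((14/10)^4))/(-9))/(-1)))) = 111132/14575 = 7.62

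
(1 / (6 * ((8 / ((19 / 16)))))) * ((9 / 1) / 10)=57 / 2560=0.02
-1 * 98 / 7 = -14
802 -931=-129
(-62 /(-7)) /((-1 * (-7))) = 1.27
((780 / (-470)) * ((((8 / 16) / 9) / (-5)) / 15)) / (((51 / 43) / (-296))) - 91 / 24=-17683237 / 4314600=-4.10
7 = 7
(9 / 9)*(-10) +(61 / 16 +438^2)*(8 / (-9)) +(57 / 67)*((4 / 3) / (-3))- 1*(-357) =-205242829 / 1206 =-170184.77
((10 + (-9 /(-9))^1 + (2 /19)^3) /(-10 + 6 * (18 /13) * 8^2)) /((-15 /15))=-980941 /46517738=-0.02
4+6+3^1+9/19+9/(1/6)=1282/19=67.47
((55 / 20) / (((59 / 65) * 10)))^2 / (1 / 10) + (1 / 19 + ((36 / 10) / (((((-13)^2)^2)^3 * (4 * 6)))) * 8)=239276809257896351723 / 246545928306523337440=0.97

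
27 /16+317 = 5099 /16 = 318.69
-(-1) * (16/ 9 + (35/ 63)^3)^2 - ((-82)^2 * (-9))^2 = -1946235924055655/ 531441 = -3662186252.20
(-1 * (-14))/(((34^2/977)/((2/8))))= 6839/2312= 2.96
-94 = -94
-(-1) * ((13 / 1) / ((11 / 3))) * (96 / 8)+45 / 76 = 36063 / 836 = 43.14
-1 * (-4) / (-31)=-4 / 31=-0.13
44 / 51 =0.86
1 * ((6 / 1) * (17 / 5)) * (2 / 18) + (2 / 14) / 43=2.27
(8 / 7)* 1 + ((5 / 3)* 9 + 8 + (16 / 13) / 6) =24.35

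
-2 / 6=-1 / 3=-0.33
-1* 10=-10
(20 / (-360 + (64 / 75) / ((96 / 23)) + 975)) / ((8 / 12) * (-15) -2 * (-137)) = 375 / 3045262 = 0.00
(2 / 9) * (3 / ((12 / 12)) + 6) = 2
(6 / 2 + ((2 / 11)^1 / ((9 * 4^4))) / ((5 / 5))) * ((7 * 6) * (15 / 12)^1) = 1330595 / 8448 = 157.50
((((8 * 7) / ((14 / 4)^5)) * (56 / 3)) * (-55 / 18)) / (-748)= 1280 / 157437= 0.01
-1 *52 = -52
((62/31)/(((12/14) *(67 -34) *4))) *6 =7/66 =0.11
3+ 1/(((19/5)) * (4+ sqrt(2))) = 409/133 - 5 * sqrt(2)/266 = 3.05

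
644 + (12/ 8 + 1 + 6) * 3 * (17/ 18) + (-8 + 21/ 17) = 134909/ 204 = 661.32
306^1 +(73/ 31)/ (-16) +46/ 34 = 2590359/ 8432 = 307.21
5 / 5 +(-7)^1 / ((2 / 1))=-5 / 2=-2.50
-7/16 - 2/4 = -15/16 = -0.94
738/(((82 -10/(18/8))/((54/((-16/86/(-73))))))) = 281464713/1396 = 201622.29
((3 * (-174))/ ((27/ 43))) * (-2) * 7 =34916/ 3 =11638.67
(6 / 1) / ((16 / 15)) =45 / 8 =5.62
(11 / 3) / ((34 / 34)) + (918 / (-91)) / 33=3.36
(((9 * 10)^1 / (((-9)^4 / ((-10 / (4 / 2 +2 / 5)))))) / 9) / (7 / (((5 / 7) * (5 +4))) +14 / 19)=-11875 / 3413907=-0.00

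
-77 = -77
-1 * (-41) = 41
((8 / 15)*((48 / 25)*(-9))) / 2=-576 / 125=-4.61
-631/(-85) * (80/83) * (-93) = -938928/1411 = -665.43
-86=-86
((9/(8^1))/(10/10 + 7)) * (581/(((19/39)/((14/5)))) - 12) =1422387/3040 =467.89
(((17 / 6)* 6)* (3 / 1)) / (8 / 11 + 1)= 561 / 19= 29.53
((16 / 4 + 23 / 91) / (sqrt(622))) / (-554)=-387 * sqrt(622) / 31357508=-0.00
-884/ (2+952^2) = -442/ 453153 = -0.00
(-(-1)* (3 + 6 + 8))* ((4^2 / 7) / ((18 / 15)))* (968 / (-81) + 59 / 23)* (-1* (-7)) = -11889800 / 5589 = -2127.36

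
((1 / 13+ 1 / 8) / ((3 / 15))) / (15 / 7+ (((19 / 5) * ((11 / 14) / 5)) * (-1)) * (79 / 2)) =-18375 / 390286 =-0.05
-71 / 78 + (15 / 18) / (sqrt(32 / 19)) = -71 / 78 + 5 * sqrt(38) / 48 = -0.27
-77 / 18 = -4.28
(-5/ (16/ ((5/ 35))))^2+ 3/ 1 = 37657/ 12544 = 3.00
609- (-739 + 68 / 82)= 1347.17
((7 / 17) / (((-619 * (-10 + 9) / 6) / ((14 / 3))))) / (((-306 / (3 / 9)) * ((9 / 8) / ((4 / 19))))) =-3136 / 825939747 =-0.00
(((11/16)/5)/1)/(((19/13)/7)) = 1001/1520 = 0.66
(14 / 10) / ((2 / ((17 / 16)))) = 119 / 160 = 0.74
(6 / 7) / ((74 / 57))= 171 / 259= 0.66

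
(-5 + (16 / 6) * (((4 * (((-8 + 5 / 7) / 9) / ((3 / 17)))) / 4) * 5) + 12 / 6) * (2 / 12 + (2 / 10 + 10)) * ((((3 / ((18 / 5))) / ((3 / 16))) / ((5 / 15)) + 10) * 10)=-37714970 / 243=-155205.64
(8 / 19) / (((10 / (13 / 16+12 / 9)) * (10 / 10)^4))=103 / 1140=0.09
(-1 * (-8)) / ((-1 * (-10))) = 4 / 5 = 0.80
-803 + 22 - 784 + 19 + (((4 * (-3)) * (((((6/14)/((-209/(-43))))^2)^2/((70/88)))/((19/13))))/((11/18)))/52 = -4709864846899904786/3046484338347065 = -1546.00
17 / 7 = 2.43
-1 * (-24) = 24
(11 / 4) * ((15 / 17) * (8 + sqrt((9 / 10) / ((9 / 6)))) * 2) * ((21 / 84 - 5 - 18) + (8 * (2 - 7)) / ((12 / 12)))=-41415 / 17 - 8283 * sqrt(15) / 136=-2672.06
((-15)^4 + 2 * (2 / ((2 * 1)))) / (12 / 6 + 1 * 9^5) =50627 / 59051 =0.86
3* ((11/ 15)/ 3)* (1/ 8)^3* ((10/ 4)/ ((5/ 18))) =33/ 2560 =0.01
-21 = -21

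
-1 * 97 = -97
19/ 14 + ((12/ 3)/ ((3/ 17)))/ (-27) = 587/ 1134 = 0.52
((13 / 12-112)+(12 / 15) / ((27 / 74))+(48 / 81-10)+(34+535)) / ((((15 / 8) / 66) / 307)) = 3288779252 / 675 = 4872265.56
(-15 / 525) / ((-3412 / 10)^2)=-5 / 20373052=-0.00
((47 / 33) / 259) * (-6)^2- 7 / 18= -9791 / 51282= -0.19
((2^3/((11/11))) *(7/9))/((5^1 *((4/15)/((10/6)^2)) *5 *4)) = 35/54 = 0.65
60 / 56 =15 / 14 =1.07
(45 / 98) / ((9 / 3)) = 15 / 98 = 0.15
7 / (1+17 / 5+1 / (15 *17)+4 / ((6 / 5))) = 1785 / 1973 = 0.90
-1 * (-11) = 11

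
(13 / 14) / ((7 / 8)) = 52 / 49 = 1.06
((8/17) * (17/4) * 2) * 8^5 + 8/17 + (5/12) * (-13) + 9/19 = 508017737/3876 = 131067.53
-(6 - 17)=11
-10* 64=-640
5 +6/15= 5.40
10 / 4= 5 / 2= 2.50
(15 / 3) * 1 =5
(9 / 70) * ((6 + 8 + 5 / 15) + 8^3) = 4737 / 70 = 67.67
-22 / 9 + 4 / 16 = -79 / 36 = -2.19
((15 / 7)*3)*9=405 / 7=57.86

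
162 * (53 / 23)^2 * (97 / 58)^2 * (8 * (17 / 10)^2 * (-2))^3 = -1653574373767757088 / 6951390625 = -237876773.58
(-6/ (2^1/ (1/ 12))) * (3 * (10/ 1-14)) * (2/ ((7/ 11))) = 66/ 7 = 9.43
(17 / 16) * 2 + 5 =57 / 8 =7.12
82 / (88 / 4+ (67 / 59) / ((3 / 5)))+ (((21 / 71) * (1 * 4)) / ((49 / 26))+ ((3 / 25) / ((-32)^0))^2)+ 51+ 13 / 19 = 1391675397523 / 24959029375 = 55.76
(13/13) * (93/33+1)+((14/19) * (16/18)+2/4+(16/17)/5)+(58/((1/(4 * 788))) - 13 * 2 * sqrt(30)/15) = 58460722777/319770 - 26 * sqrt(30)/15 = 182811.67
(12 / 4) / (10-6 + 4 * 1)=3 / 8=0.38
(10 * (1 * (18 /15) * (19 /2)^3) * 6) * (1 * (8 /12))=41154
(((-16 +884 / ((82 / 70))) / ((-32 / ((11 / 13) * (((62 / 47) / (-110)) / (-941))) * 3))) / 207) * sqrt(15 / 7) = -234701 * sqrt(105) / 4098871675080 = -0.00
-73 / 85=-0.86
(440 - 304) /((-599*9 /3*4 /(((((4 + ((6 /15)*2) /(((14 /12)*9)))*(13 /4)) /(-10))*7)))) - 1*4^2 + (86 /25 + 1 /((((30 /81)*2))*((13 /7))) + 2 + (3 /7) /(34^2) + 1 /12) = -135736999907 /14177790900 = -9.57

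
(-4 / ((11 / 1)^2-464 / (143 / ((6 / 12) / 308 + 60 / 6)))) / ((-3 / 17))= 748748 / 2924979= 0.26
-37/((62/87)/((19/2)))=-61161/124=-493.23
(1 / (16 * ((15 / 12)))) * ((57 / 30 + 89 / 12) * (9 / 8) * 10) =1677 / 320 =5.24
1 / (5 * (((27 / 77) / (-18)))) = -10.27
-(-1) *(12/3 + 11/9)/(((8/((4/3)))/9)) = 47/6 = 7.83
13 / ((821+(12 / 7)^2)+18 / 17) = 10829 / 687223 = 0.02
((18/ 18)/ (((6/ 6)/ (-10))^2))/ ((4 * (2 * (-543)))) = -25/ 1086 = -0.02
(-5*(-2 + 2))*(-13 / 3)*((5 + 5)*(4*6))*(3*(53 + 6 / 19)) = 0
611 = 611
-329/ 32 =-10.28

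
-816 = -816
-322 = -322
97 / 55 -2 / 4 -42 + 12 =-3161 / 110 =-28.74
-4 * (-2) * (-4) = -32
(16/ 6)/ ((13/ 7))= 1.44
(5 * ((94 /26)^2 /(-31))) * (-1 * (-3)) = -33135 /5239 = -6.32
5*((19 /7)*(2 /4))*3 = 285 /14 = 20.36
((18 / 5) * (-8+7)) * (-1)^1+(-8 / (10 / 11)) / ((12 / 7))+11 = 142 / 15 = 9.47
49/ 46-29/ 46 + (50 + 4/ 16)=4663/ 92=50.68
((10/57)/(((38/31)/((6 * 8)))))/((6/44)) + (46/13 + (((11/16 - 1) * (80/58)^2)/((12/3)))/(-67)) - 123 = -54802402918/793309413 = -69.08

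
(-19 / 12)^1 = -19 / 12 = -1.58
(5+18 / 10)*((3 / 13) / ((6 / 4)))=1.05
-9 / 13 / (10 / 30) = -27 / 13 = -2.08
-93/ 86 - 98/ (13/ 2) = -18065/ 1118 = -16.16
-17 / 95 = -0.18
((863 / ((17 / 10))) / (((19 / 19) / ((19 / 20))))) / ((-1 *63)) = -16397 / 2142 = -7.65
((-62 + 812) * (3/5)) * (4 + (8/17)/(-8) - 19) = -115200/17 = -6776.47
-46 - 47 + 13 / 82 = -7613 / 82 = -92.84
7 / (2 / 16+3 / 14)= 392 / 19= 20.63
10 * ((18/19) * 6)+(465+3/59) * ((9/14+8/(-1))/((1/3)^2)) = -241186707/7847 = -30736.17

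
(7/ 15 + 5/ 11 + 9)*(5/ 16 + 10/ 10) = 11459/ 880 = 13.02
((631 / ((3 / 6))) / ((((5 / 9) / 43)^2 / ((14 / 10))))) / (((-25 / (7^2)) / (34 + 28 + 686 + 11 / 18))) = -1941295577067 / 125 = -15530364616.54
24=24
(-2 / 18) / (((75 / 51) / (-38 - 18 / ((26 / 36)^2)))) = 208318 / 38025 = 5.48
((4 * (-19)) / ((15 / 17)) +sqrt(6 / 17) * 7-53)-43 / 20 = -8477 / 60 +7 * sqrt(102) / 17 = -137.12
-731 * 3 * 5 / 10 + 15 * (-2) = -2253 / 2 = -1126.50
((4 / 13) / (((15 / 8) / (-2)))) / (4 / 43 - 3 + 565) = -1376 / 2356575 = -0.00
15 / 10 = 3 / 2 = 1.50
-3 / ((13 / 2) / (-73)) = 33.69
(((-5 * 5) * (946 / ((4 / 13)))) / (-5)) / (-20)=-6149 / 8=-768.62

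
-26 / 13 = -2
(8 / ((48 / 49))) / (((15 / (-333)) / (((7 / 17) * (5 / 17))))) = -12691 / 578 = -21.96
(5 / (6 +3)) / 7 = 5 / 63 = 0.08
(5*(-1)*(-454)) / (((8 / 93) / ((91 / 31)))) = 309855 / 4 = 77463.75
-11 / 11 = -1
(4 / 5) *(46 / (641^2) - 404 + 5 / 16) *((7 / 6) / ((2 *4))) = -18577157501 / 394445760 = -47.10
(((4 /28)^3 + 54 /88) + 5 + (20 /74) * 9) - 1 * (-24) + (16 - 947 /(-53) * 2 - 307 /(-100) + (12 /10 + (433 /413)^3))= 3388914761913306 /37989225757175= 89.21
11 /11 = 1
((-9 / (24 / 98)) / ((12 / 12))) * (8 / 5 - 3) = 1029 / 20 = 51.45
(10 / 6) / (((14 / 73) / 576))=35040 / 7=5005.71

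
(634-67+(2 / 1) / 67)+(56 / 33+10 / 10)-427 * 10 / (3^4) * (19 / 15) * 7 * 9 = -72372940 / 19899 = -3637.01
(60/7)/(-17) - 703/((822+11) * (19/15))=-1.17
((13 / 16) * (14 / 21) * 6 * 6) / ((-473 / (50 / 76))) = -975 / 35948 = -0.03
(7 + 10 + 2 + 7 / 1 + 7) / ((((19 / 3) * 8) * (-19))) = -99 / 2888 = -0.03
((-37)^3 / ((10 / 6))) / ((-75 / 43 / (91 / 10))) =198205189 / 1250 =158564.15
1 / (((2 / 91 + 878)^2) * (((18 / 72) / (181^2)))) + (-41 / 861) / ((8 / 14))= 207440449 / 2394003750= 0.09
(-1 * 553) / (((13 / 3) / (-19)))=31521 / 13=2424.69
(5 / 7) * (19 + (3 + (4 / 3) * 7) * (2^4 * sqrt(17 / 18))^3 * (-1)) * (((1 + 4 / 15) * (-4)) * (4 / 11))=-5776 / 231 + 195805184 * sqrt(34) / 18711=60994.21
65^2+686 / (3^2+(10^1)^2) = 461211 / 109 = 4231.29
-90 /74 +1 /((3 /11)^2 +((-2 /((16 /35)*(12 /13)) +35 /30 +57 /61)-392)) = -12607256967 /10344410383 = -1.22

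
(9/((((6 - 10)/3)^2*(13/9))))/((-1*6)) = -243/416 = -0.58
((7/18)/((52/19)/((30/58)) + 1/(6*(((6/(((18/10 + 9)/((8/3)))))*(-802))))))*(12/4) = 4266640/19350143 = 0.22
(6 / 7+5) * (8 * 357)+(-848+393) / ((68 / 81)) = 1100649 / 68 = 16186.01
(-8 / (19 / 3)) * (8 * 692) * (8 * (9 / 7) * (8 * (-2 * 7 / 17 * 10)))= 1530593280 / 323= 4738678.89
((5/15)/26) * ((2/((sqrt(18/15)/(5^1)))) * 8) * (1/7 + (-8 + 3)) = -4.55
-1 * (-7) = 7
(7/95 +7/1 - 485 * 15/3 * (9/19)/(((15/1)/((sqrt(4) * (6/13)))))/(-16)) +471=2383509/4940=482.49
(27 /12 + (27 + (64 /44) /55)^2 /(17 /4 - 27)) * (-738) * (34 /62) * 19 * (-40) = -1896460036454268 /206511305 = -9183323.09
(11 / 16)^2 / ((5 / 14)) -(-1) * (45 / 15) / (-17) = 12479 / 10880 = 1.15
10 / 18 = 5 / 9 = 0.56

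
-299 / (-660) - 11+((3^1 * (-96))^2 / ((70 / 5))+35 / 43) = 1175041799 / 198660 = 5914.84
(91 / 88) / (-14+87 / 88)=-91 / 1145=-0.08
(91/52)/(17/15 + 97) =105/5888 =0.02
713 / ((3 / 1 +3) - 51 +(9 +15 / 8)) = -5704 / 273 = -20.89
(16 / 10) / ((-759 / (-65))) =104 / 759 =0.14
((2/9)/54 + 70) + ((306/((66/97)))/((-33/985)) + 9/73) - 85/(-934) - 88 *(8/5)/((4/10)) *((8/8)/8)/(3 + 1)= -13364.46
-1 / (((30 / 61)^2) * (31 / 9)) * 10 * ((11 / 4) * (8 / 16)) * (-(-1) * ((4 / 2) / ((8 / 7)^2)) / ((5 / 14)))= -14039333 / 198400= -70.76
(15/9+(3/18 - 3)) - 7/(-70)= -16/15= -1.07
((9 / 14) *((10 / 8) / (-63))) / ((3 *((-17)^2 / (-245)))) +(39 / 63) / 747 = 160781 / 36268344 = 0.00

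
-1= -1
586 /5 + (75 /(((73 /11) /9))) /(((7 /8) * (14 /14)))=596446 /2555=233.44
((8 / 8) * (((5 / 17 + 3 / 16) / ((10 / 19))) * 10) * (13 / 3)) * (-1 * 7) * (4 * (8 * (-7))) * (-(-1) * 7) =22196902 / 51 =435233.37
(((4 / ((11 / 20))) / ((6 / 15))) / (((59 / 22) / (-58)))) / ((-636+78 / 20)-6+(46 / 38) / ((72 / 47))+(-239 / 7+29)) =1110816000 / 1814877347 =0.61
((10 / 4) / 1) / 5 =1 / 2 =0.50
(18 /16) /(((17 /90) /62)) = 12555 /34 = 369.26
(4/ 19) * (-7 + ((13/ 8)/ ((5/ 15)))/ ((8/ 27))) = 605/ 304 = 1.99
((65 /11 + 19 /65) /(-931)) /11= -4434 /7322315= -0.00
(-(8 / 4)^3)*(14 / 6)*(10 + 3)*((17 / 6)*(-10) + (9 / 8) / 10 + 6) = 485303 / 90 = 5392.26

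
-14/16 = -0.88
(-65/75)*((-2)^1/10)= 13/75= 0.17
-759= -759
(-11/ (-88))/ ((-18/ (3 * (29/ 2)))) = -29/ 96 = -0.30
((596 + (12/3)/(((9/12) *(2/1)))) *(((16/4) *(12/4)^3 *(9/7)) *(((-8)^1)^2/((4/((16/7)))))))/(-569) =-148967424/27881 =-5342.97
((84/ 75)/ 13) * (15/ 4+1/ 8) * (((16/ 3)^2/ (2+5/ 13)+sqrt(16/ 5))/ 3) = 434 * sqrt(5)/ 4875+896/ 675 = 1.53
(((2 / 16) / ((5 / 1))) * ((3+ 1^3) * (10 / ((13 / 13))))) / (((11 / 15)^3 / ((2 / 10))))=675 / 1331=0.51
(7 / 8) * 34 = 119 / 4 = 29.75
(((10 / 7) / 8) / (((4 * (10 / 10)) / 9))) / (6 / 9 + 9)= 135 / 3248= 0.04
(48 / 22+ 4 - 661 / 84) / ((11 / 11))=-1559 / 924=-1.69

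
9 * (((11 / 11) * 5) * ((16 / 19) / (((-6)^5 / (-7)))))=35 / 1026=0.03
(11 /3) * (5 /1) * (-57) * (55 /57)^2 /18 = -166375 /3078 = -54.05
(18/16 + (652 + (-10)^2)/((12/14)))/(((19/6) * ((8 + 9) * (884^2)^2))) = 21083/788990136077312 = 0.00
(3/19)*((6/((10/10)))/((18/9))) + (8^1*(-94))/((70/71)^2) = -17995427/23275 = -773.17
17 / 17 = 1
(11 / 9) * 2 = 22 / 9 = 2.44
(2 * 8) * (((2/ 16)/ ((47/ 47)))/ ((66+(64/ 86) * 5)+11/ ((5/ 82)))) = 215/ 26888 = 0.01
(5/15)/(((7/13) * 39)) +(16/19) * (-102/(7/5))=-73421/1197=-61.34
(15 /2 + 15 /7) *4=270 /7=38.57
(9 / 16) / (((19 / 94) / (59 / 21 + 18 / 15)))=59361 / 5320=11.16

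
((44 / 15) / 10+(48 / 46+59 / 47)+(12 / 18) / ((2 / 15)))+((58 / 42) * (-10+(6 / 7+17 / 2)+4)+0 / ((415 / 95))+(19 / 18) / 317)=46210833968 / 3778013925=12.23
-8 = -8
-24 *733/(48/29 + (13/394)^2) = -79196439648/7456229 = -10621.51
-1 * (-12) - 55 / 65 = 145 / 13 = 11.15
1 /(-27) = -1 /27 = -0.04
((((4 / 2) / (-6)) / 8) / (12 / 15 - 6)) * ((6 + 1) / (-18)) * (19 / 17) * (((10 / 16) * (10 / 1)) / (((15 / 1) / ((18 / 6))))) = -3325 / 763776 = -0.00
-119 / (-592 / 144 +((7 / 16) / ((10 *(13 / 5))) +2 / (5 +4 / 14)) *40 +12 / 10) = -9.23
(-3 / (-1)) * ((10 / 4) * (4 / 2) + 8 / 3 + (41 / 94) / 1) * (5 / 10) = 2285 / 188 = 12.15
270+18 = 288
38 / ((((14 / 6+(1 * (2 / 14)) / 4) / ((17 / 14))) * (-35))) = -3876 / 6965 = -0.56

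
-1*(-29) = 29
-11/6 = -1.83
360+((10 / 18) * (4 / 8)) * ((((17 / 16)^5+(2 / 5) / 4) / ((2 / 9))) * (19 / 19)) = 1517573013 / 4194304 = 361.82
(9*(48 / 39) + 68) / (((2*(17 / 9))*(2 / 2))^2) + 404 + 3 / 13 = 118424 / 289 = 409.77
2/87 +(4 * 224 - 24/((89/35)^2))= 892.31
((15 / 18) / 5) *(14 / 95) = 0.02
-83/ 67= -1.24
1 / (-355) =-1 / 355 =-0.00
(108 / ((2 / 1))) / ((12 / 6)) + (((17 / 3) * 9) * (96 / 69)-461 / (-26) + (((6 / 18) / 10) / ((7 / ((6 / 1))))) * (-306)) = 2238347 / 20930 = 106.94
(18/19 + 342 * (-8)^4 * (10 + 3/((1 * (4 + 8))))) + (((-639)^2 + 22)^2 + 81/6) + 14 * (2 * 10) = 6336817849915/38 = 166758364471.45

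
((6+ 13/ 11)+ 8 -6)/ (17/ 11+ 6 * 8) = 101/ 545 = 0.19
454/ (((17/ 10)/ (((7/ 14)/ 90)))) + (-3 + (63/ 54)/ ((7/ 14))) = 125/ 153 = 0.82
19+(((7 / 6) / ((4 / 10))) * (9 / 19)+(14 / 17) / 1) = 27397 / 1292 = 21.21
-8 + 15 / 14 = -97 / 14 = -6.93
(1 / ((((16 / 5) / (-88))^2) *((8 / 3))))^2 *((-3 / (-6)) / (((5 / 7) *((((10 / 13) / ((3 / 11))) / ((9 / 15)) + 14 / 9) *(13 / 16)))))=345893625 / 31232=11074.98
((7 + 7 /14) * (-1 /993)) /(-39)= 5 /25818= 0.00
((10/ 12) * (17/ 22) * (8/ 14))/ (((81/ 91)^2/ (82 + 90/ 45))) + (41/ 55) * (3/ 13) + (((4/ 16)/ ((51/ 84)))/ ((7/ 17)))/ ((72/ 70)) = 753511637/ 18764460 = 40.16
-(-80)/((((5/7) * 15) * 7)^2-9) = 5/351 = 0.01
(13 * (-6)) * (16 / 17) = -1248 / 17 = -73.41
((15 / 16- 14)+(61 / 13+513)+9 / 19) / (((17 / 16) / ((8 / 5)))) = 15969352 / 20995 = 760.63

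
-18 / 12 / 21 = -1 / 14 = -0.07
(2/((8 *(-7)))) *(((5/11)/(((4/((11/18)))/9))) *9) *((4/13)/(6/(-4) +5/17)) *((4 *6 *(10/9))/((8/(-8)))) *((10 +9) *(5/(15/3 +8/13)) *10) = -4845000/20951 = -231.25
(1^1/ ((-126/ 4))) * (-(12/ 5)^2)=0.18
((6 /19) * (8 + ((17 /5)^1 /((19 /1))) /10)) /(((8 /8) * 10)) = 22851 /90250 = 0.25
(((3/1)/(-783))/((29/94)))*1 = -94/7569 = -0.01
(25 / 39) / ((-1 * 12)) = -0.05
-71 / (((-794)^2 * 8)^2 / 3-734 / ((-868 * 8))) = -739536 / 88316469627733069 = -0.00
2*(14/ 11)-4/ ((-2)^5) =235/ 88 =2.67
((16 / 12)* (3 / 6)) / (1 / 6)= 4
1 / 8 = 0.12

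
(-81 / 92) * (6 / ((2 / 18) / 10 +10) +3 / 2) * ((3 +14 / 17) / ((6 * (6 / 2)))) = -2213055 / 5636656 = -0.39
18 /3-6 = 0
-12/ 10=-6/ 5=-1.20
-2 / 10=-1 / 5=-0.20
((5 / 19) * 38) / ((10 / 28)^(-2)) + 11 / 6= 457 / 147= 3.11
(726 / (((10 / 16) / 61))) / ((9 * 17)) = 118096 / 255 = 463.12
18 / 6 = 3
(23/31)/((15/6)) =46/155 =0.30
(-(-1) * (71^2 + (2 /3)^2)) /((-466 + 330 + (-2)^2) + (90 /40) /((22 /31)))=-3992824 /102033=-39.13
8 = 8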